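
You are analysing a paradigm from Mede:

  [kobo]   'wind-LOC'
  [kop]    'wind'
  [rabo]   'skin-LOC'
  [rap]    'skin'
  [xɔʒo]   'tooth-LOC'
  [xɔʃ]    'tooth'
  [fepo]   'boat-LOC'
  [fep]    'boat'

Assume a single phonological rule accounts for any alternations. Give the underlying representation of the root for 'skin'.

The root 'skin' surfaces as [rabo] and [rap], with a stem-final [b] ~ [p] alternation.
But 'boat' keeps [p] in both environments ([fepo], [fep]), so there is no rule changing /p/ to [b] before the LOC suffix.
So /b/ is underlying, and a rule of word-final obstruent devoicing — voiced obstruents become voiceless word-finally — gives [p].
So 'skin' = /rab/.

/rab/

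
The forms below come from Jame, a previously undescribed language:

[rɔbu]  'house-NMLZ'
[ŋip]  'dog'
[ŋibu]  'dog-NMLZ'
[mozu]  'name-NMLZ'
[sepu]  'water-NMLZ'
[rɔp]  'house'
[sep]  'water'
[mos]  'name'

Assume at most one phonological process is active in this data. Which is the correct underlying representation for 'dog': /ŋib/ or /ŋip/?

In [ŋip] and [ŋibu] the final segment of 'dog' alternates: [p] ~ [b].
If /p/ were underlying and a rule turned it into [b] before the NMLZ suffix, 'water' would also alternate; but it has [p] in both [sep] and [sepu].
The underlying segment must be /b/; voiced obstruents become voiceless word-finally, yielding [p] there.

/ŋib/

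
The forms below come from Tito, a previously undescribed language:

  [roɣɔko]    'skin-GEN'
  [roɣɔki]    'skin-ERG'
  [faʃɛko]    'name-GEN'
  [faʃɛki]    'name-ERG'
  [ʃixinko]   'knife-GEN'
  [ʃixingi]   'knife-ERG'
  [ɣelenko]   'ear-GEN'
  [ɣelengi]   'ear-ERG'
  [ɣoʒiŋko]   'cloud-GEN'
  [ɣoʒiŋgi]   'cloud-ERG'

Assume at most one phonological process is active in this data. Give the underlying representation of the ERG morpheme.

/-gi/

The ERG suffix surfaces as [-gi] and [-ki], depending on the final segment of the stem.
The GEN suffix, which begins with [k], is invariant after every stem; so [k] is not altered by any rule here.
The ERG suffix is therefore /-gi/ underlyingly, with post-vocalic devoicing: voiced stops become voiceless after a vowel.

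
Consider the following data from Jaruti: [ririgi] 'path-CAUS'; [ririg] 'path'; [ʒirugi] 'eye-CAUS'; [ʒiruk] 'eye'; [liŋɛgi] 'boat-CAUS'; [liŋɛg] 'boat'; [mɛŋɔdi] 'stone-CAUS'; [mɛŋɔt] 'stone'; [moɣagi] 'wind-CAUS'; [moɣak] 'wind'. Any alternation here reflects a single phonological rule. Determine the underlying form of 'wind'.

In [moɣagi] and [moɣak] the final segment of 'wind' alternates: [g] ~ [k].
But 'path' keeps [g] in both environments ([ririgi], [ririg]), so there is no rule changing /g/ to [k] in isolation.
Therefore /k/ is basic and [g] is derived by intervocalic voicing (voiceless stops become voiced between vowels).
The underlying form of 'wind' is therefore /moɣak/.

/moɣak/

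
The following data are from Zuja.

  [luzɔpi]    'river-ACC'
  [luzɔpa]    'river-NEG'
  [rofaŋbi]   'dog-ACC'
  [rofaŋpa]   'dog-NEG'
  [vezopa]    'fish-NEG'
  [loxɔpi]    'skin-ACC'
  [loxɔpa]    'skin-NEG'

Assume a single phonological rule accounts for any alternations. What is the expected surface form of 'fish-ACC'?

[vezopi]

The ACC morpheme has two allomorphs, [-bi] and [-pi].
By contrast the NEG suffix keeps its initial [p] throughout — that segment must be underlying.
The ACC suffix is therefore /-bi/ underlyingly, with post-vocalic devoicing: voiced stops become voiceless after a vowel.
After 'fish', which ends in a vowel, the suffix surfaces as [-pi], giving [vezopi].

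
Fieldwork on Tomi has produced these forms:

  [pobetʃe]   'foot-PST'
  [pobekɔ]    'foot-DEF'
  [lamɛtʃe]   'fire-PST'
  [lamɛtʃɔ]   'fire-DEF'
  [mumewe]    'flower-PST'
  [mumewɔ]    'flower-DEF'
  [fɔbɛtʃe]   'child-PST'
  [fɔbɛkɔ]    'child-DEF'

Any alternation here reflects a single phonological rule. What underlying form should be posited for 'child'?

/fɔbɛk/

'child' shows [tʃ] ~ [k] at the end of the stem ([fɔbɛtʃe] vs [fɔbɛkɔ]).
The stem 'fire' ([lamɛtʃe], [lamɛtʃɔ]) shows [tʃ] unchanged in both environments, so [tʃ] cannot be basic with [k] derived before the DEF suffix.
The underlying segment must be /k/; /k/ becomes palato-alveolar [tʃ] before a front vowel, yielding [tʃ] there.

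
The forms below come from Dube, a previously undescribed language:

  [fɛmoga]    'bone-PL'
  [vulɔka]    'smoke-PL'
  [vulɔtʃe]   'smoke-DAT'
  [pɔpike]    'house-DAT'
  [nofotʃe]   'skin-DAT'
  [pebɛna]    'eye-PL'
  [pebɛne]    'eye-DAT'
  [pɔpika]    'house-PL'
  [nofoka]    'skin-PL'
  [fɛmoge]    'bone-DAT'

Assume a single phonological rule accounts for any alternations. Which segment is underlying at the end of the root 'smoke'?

/tʃ/

The root 'smoke' surfaces as [vulɔtʃe] and [vulɔka], with a stem-final [tʃ] ~ [k] alternation.
But 'house' keeps [k] in both environments ([pɔpike], [pɔpika]), so there is no rule changing /k/ to [tʃ] before the DAT suffix.
Therefore /tʃ/ is basic and [k] is derived by depalatalization (palato-alveolar /tʃ/ becomes [k] when no front vowel follows).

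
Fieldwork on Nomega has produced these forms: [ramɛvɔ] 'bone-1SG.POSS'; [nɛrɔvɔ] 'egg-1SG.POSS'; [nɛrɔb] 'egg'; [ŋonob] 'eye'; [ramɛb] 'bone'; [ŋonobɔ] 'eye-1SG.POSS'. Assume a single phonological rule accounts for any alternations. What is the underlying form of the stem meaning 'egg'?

'egg' shows [v] ~ [b] at the end of the stem ([nɛrɔvɔ] vs [nɛrɔb]).
Compare 'eye', with invariant [b] in [ŋonobɔ] and [ŋonob]: an analysis with underlying /b/ and a rule producing [v] before the 1SG.POSS suffix would wrongly predict alternation here too.
The underlying segment must be /v/; voiced fricatives become stops word-finally, yielding [b] there.

/nɛrɔv/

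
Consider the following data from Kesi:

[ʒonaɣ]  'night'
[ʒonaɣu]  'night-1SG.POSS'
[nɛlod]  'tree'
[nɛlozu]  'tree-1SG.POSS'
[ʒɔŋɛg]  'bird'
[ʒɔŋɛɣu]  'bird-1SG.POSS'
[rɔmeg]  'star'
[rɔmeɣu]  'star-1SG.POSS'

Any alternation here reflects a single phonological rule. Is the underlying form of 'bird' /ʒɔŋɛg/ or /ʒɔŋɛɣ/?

/ʒɔŋɛg/

The stem for 'bird' ends in [g] in [ʒɔŋɛg] but [ɣ] in [ʒɔŋɛɣu].
Compare 'night', with invariant [ɣ] in [ʒonaɣ] and [ʒonaɣu]: an analysis with underlying /ɣ/ and a rule producing [g] in isolation would wrongly predict alternation here too.
So /g/ is underlying, and a rule of intervocalic spirantization — voiced stops become fricatives between vowels — gives [ɣ].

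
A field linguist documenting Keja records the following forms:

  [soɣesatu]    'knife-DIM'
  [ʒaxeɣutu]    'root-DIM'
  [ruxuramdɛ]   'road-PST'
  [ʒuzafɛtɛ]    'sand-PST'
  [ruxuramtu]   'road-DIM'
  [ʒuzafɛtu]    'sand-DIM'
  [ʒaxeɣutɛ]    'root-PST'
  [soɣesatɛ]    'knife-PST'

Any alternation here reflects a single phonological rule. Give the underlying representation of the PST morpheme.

The PST suffix surfaces as [-dɛ] and [-tɛ], depending on the final segment of the stem.
By contrast the DIM suffix keeps its initial [t] throughout — that segment must be underlying.
The PST suffix is therefore /-dɛ/ underlyingly, with post-vocalic devoicing: voiced stops become voiceless after a vowel.

/-dɛ/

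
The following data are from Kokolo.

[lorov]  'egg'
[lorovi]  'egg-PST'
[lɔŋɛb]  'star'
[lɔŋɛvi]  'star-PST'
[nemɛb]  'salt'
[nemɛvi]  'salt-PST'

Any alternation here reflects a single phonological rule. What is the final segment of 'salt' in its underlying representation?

/b/

The stem for 'salt' ends in [b] in [nemɛb] but [v] in [nemɛvi].
Compare 'egg', with invariant [v] in [lorov] and [lorovi]: an analysis with underlying /v/ and a rule producing [b] in isolation would wrongly predict alternation here too.
So /b/ is underlying, and a rule of intervocalic spirantization — voiced stops become fricatives between vowels — gives [v].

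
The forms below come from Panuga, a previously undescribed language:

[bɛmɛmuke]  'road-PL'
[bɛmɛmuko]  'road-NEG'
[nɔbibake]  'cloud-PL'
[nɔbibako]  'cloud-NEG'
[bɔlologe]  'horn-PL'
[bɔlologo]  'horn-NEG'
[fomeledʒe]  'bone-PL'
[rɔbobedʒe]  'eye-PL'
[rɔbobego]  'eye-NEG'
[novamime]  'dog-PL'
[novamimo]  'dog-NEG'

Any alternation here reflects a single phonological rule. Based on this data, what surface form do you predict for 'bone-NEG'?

In [rɔbobedʒe] and [rɔbobego] the final segment of 'eye' alternates: [dʒ] ~ [g].
Compare 'horn', with invariant [g] in [bɔlologe] and [bɔlologo]: an analysis with underlying /g/ and a rule producing [dʒ] before the PL suffix would wrongly predict alternation here too.
The underlying segment must be /dʒ/; palato-alveolar /dʒ/ becomes [g] when no front vowel follows, yielding [g] there.
From [fomeledʒe] the stem 'bone' is /fomeledʒ/; when no front vowel follows this yields [fomelego].

[fomelego]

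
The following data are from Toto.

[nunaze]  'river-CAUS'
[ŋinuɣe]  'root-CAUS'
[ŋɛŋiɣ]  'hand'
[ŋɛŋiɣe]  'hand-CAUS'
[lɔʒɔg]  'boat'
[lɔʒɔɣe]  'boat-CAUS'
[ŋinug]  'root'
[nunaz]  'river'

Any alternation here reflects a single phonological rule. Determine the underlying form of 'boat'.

/lɔʒɔg/

'boat' shows [ɣ] ~ [g] at the end of the stem ([lɔʒɔɣe] vs [lɔʒɔg]).
But 'hand' keeps [ɣ] in both environments ([ŋɛŋiɣe], [ŋɛŋiɣ]), so there is no rule changing /ɣ/ to [g] in isolation.
So /g/ is underlying, and a rule of intervocalic spirantization — voiced stops become fricatives between vowels — gives [ɣ].
Hence 'boat' is /lɔʒɔg/ underlyingly.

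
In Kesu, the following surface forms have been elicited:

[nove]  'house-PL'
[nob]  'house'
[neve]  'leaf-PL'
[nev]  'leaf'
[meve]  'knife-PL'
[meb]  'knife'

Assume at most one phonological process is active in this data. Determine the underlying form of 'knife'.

/meb/

The stem for 'knife' ends in [v] in [meve] but [b] in [meb].
But 'leaf' keeps [v] in both environments ([neve], [nev]), so there is no rule changing /v/ to [b] in isolation.
Therefore /b/ is basic and [v] is derived by intervocalic spirantization (voiced stops become fricatives between vowels).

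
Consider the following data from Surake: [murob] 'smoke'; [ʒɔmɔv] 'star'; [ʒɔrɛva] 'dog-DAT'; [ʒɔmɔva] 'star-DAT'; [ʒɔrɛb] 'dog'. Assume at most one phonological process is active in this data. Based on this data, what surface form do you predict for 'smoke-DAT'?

In [ʒɔrɛb] and [ʒɔrɛva] the final segment of 'dog' alternates: [b] ~ [v].
But 'star' keeps [v] in both environments ([ʒɔmɔv], [ʒɔmɔva]), so there is no rule changing /v/ to [b] in isolation.
So /b/ is underlying, and a rule of intervocalic spirantization — voiced stops become fricatives between vowels — gives [v].
From [murob] the stem 'smoke' is /murob/; between vowels this yields [murova].

[murova]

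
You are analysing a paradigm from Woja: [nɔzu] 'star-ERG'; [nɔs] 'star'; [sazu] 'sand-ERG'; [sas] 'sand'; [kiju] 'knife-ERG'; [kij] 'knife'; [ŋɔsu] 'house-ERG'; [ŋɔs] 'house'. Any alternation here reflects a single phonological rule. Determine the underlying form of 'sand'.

'sand' shows [z] ~ [s] at the end of the stem ([sazu] vs [sas]).
If /s/ were underlying and a rule turned it into [z] before the ERG suffix, 'house' would also alternate; but it has [s] in both [ŋɔsu] and [ŋɔs].
The alternation reflects word-final obstruent devoicing: voiced obstruents become voiceless word-finally. /z/ is underlying.

/saz/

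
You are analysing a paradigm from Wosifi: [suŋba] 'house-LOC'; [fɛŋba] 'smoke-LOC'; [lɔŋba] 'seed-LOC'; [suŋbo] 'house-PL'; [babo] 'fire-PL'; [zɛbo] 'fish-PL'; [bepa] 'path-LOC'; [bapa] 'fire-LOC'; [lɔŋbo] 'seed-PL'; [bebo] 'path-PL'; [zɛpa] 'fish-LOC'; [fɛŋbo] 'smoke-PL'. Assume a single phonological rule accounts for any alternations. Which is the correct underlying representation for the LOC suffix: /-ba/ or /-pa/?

/-pa/

The LOC suffix surfaces as [-ba] and [-pa], depending on the final segment of the stem.
The PL suffix, which begins with [b], is invariant after every stem; so [b] is not altered by any rule here.
So the underlying form is /-pa/, and voiceless stops become voiced after a nasal.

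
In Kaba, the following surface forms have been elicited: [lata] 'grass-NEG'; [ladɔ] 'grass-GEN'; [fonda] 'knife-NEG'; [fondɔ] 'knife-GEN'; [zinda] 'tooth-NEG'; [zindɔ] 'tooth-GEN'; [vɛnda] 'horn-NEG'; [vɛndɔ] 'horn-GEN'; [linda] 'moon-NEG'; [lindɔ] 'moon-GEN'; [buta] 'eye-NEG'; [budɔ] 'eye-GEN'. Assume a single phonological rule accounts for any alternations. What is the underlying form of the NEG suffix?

The NEG suffix surfaces as [-da] and [-ta], depending on the final segment of the stem.
The GEN suffix, which begins with [d], is invariant after every stem; so [d] is not altered by any rule here.
The NEG suffix is therefore /-ta/ underlyingly, with post-nasal voicing: voiceless stops become voiced after a nasal.

/-ta/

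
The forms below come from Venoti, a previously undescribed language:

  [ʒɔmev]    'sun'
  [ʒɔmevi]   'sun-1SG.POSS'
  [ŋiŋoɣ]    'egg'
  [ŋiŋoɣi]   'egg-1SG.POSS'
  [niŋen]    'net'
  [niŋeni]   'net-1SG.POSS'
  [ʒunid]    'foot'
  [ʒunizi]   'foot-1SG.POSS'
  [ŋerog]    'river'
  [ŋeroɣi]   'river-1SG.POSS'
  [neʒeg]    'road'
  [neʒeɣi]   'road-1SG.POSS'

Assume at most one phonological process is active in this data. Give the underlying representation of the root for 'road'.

The root 'road' surfaces as [neʒeg] and [neʒeɣi], with a stem-final [g] ~ [ɣ] alternation.
If /ɣ/ were underlying and a rule turned it into [g] in isolation, 'egg' would also alternate; but it has [ɣ] in both [ŋiŋoɣ] and [ŋiŋoɣi].
The alternation reflects intervocalic spirantization: voiced stops become fricatives between vowels. /g/ is underlying.
Hence 'road' is /neʒeg/ underlyingly.

/neʒeg/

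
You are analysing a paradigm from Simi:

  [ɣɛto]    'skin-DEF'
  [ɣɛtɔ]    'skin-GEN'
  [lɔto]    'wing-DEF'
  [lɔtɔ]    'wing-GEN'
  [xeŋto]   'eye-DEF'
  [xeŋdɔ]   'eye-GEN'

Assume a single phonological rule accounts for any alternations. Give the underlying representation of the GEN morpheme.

/-dɔ/

The GEN suffix surfaces as [-dɔ] and [-tɔ], depending on the final segment of the stem.
The DEF suffix, which begins with [t], is invariant after every stem; so [t] is not altered by any rule here.
So the underlying form is /-dɔ/, and voiced stops become voiceless after a vowel.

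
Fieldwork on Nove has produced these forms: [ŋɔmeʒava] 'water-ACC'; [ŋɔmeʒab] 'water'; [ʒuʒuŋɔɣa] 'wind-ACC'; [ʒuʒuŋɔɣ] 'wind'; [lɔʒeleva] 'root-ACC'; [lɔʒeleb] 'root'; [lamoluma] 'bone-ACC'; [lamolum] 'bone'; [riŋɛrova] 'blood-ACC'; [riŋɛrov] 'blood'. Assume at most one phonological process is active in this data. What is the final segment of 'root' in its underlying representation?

'root' shows [v] ~ [b] at the end of the stem ([lɔʒeleva] vs [lɔʒeleb]).
But 'blood' keeps [v] in both environments ([riŋɛrova], [riŋɛrov]), so there is no rule changing /v/ to [b] in isolation.
So /b/ is underlying, and a rule of intervocalic spirantization — voiced stops become fricatives between vowels — gives [v].

/b/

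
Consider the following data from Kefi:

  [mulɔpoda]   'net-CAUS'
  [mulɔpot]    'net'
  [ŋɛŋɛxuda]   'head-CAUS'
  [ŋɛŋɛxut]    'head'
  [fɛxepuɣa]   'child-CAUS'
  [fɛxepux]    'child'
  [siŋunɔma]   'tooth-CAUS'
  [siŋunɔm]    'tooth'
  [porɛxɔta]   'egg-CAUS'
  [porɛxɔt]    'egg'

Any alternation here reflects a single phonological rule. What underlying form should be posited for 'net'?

In [mulɔpoda] and [mulɔpot] the final segment of 'net' alternates: [d] ~ [t].
The stem 'egg' ([porɛxɔta], [porɛxɔt]) shows [t] unchanged in both environments, so [t] cannot be basic with [d] derived before the CAUS suffix.
Therefore /d/ is basic and [t] is derived by word-final obstruent devoicing (voiced obstruents become voiceless word-finally).

/mulɔpod/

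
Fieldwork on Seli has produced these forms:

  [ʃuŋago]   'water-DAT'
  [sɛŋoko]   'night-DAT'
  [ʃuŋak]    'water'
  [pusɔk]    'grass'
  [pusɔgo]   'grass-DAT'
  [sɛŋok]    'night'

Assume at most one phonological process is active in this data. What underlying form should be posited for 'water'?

/ʃuŋag/

In [ʃuŋak] and [ʃuŋago] the final segment of 'water' alternates: [k] ~ [g].
But 'night' keeps [k] in both environments ([sɛŋok], [sɛŋoko]), so there is no rule changing /k/ to [g] before the DAT suffix.
The alternation reflects word-final obstruent devoicing: voiced obstruents become voiceless word-finally. /g/ is underlying.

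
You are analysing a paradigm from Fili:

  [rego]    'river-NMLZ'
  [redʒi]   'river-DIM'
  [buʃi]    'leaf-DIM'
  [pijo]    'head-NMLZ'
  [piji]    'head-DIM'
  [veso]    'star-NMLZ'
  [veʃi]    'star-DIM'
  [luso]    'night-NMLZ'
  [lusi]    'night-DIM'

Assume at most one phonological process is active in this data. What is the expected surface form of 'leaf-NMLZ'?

The root 'star' surfaces as [veso] and [veʃi], with a stem-final [s] ~ [ʃ] alternation.
If /s/ were underlying and a rule turned it into [ʃ] before the DIM suffix, 'night' would also alternate; but it has [s] in both [luso] and [lusi].
The alternation reflects depalatalization: palato-alveolar /dʒ/ and /ʃ/ become [g] and [s] when no front vowel follows. /ʃ/ is underlying.
The one attested form of 'leaf', [buʃi], shows underlying /buʃ/. Applying the same rule when no front vowel follows gives [buso].

[buso]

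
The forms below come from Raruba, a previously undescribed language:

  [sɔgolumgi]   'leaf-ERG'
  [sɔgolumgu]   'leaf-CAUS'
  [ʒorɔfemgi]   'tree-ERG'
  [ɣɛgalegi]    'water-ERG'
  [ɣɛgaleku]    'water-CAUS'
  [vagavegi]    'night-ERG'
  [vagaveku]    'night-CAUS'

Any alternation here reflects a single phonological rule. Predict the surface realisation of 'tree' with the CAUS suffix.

The CAUS morpheme has two allomorphs, [-gu] and [-ku].
By contrast the ERG suffix keeps its initial [g] throughout — that segment must be underlying.
The CAUS suffix is therefore /-ku/ underlyingly, with post-nasal voicing: voiceless stops become voiced after a nasal.
After 'tree', which ends in a nasal, the suffix surfaces as [-gu], giving [ʒorɔfemgu].

[ʒorɔfemgu]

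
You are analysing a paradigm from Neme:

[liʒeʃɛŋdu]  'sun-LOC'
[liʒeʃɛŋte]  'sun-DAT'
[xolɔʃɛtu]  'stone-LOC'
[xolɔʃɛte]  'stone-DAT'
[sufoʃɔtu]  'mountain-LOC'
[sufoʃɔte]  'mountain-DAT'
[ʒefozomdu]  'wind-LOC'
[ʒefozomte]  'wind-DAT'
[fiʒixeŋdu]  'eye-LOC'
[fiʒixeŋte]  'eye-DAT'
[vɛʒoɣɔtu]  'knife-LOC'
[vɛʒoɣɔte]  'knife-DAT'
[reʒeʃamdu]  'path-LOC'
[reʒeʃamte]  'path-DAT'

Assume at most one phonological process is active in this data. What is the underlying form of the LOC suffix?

/-du/

The LOC morpheme has two allomorphs, [-du] and [-tu].
By contrast the DAT suffix keeps its initial [t] throughout — that segment must be underlying.
The LOC suffix is therefore /-du/ underlyingly, with post-vocalic devoicing: voiced stops become voiceless after a vowel.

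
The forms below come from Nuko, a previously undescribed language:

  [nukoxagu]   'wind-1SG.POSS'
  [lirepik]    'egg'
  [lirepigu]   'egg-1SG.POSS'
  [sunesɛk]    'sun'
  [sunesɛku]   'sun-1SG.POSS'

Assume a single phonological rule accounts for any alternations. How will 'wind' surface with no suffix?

'egg' shows [k] ~ [g] at the end of the stem ([lirepik] vs [lirepigu]).
Compare 'sun', with invariant [k] in [sunesɛk] and [sunesɛku]: an analysis with underlying /k/ and a rule producing [g] before the 1SG.POSS suffix would wrongly predict alternation here too.
The underlying segment must be /g/; voiced obstruents become voiceless word-finally, yielding [k] there.
From [nukoxagu] the stem 'wind' is /nukoxag/; word-finally this yields [nukoxak].

[nukoxak]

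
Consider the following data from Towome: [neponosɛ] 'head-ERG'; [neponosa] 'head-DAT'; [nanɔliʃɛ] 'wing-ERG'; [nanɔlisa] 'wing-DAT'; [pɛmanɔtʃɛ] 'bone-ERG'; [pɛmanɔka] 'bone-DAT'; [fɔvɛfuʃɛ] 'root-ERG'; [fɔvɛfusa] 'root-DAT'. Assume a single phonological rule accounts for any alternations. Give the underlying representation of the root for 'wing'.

/nanɔliʃ/

In [nanɔliʃɛ] and [nanɔlisa] the final segment of 'wing' alternates: [ʃ] ~ [s].
But 'head' keeps [s] in both environments ([neponosɛ], [neponosa]), so there is no rule changing /s/ to [ʃ] before the ERG suffix.
The alternation reflects depalatalization: palato-alveolar /tʃ/ and /ʃ/ become [k] and [s] when no front vowel follows. /ʃ/ is underlying.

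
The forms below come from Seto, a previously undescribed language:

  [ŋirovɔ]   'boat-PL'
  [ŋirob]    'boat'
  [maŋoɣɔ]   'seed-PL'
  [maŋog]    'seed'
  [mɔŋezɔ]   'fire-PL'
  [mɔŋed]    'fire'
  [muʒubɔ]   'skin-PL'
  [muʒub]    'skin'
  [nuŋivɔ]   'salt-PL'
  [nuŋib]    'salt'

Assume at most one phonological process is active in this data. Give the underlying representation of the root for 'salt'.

/nuŋiv/

In [nuŋivɔ] and [nuŋib] the final segment of 'salt' alternates: [v] ~ [b].
If /b/ were underlying and a rule turned it into [v] before the PL suffix, 'skin' would also alternate; but it has [b] in both [muʒubɔ] and [muʒub].
The alternation reflects word-final hardening: voiced fricatives become stops word-finally. /v/ is underlying.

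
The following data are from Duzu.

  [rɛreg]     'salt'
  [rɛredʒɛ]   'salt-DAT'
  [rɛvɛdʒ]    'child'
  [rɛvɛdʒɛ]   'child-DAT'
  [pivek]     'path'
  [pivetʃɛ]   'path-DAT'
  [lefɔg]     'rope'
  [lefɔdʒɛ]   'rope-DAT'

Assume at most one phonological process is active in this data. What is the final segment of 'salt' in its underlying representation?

'salt' shows [g] ~ [dʒ] at the end of the stem ([rɛreg] vs [rɛredʒɛ]).
But 'child' keeps [dʒ] in both environments ([rɛvɛdʒ], [rɛvɛdʒɛ]), so there is no rule changing /dʒ/ to [g] in isolation.
The underlying segment must be /g/; /k/ and /g/ become palato-alveolar [tʃ] and [dʒ] before a front vowel, yielding [dʒ] there.

/g/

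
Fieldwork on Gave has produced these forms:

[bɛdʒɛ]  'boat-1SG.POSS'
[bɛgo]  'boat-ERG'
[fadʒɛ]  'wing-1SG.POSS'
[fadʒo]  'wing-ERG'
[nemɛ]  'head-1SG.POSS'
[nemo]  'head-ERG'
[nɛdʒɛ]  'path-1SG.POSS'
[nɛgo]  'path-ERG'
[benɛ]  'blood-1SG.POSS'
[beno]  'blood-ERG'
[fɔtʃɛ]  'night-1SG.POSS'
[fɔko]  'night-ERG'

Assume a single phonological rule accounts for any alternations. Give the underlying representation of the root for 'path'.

/nɛg/

The stem for 'path' ends in [dʒ] in [nɛdʒɛ] but [g] in [nɛgo].
Compare 'wing', with invariant [dʒ] in [fadʒɛ] and [fadʒo]: an analysis with underlying /dʒ/ and a rule producing [g] before the ERG suffix would wrongly predict alternation here too.
So /g/ is underlying, and a rule of palatalization before a front vowel — /k/ and /g/ become palato-alveolar [tʃ] and [dʒ] before a front vowel — gives [dʒ].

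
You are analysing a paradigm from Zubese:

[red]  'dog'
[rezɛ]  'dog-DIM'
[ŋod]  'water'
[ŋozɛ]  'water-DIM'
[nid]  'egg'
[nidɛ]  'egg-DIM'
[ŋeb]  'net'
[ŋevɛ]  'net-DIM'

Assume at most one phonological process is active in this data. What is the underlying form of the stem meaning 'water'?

In [ŋod] and [ŋozɛ] the final segment of 'water' alternates: [d] ~ [z].
But 'egg' keeps [d] in both environments ([nid], [nidɛ]), so there is no rule changing /d/ to [z] before the DIM suffix.
The underlying segment must be /z/; voiced fricatives become stops word-finally, yielding [d] there.
So 'water' = /ŋoz/.

/ŋoz/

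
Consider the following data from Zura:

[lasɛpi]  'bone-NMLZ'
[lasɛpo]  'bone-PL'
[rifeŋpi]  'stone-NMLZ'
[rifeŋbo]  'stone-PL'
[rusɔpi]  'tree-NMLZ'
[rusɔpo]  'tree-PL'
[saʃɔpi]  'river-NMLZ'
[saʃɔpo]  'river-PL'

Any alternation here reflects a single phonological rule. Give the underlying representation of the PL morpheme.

/-bo/

The PL morpheme has two allomorphs, [-bo] and [-po].
By contrast the NMLZ suffix keeps its initial [p] throughout — that segment must be underlying.
The PL suffix is therefore /-bo/ underlyingly, with post-vocalic devoicing: voiced stops become voiceless after a vowel.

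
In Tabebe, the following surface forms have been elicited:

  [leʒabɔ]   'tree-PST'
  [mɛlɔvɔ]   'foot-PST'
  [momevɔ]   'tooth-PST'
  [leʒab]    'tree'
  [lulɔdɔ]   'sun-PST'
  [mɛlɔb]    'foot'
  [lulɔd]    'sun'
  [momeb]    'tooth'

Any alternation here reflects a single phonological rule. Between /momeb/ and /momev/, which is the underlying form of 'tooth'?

In [momeb] and [momevɔ] the final segment of 'tooth' alternates: [b] ~ [v].
But 'tree' keeps [b] in both environments ([leʒab], [leʒabɔ]), so there is no rule changing /b/ to [v] before the PST suffix.
The alternation reflects word-final hardening: voiced fricatives become stops word-finally. /v/ is underlying.

/momev/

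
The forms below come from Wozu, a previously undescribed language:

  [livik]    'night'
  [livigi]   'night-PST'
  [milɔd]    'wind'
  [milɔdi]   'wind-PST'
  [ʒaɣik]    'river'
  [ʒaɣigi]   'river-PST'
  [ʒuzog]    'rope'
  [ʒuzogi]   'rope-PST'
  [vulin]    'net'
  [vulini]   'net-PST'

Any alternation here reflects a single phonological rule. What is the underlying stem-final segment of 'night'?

/k/

The stem for 'night' ends in [k] in [livik] but [g] in [livigi].
If /g/ were underlying and a rule turned it into [k] in isolation, 'rope' would also alternate; but it has [g] in both [ʒuzog] and [ʒuzogi].
The underlying segment must be /k/; voiceless stops become voiced between vowels, yielding [g] there.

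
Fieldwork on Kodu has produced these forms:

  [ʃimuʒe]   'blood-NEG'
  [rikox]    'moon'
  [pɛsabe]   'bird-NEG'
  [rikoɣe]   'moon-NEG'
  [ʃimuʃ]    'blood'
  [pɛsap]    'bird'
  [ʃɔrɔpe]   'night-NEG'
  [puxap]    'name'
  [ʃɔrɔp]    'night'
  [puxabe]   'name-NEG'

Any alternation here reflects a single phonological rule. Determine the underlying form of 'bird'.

The stem for 'bird' ends in [p] in [pɛsap] but [b] in [pɛsabe].
Compare 'night', with invariant [p] in [ʃɔrɔp] and [ʃɔrɔpe]: an analysis with underlying /p/ and a rule producing [b] before the NEG suffix would wrongly predict alternation here too.
So /b/ is underlying, and a rule of word-final obstruent devoicing — voiced obstruents become voiceless word-finally — gives [p].
So 'bird' = /pɛsab/.

/pɛsab/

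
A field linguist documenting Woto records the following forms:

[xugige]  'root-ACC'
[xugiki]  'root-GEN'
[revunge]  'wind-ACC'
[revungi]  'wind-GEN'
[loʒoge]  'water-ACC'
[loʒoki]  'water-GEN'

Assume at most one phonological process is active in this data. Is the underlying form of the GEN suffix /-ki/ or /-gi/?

The GEN suffix surfaces as [-gi] and [-ki], depending on the final segment of the stem.
By contrast the ACC suffix keeps its initial [g] throughout — that segment must be underlying.
The GEN suffix is therefore /-ki/ underlyingly, with post-nasal voicing: voiceless stops become voiced after a nasal.

/-ki/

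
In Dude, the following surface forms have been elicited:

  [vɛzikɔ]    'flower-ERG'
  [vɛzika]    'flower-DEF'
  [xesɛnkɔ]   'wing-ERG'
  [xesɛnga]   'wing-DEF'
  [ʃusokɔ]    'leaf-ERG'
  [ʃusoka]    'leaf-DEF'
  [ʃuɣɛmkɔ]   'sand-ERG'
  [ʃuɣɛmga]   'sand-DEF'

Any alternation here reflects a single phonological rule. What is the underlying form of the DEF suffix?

The DEF morpheme has two allomorphs, [-ga] and [-ka].
The ERG suffix, which begins with [k], is invariant after every stem; so [k] is not altered by any rule here.
The DEF suffix is therefore /-ga/ underlyingly, with post-vocalic devoicing: voiced stops become voiceless after a vowel.

/-ga/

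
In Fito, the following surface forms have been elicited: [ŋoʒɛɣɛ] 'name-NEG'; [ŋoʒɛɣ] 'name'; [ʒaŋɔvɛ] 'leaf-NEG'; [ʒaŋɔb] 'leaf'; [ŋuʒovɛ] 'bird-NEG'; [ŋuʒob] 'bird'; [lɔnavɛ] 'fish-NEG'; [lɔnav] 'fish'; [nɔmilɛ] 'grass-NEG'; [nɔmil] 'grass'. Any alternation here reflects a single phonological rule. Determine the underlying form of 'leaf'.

/ʒaŋɔb/

In [ʒaŋɔvɛ] and [ʒaŋɔb] the final segment of 'leaf' alternates: [v] ~ [b].
If /v/ were underlying and a rule turned it into [b] in isolation, 'fish' would also alternate; but it has [v] in both [lɔnavɛ] and [lɔnav].
The alternation reflects intervocalic spirantization: voiced stops become fricatives between vowels. /b/ is underlying.
Hence 'leaf' is /ʒaŋɔb/ underlyingly.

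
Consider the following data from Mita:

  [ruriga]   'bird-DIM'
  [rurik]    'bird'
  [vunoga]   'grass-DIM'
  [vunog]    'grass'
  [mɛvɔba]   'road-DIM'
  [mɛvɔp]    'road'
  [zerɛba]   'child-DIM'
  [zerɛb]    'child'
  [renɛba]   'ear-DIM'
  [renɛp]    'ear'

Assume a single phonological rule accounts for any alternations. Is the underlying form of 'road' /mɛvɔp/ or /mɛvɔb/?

'road' shows [b] ~ [p] at the end of the stem ([mɛvɔba] vs [mɛvɔp]).
If /b/ were underlying and a rule turned it into [p] in isolation, 'child' would also alternate; but it has [b] in both [zerɛba] and [zerɛb].
The alternation reflects intervocalic voicing: voiceless stops become voiced between vowels. /p/ is underlying.

/mɛvɔp/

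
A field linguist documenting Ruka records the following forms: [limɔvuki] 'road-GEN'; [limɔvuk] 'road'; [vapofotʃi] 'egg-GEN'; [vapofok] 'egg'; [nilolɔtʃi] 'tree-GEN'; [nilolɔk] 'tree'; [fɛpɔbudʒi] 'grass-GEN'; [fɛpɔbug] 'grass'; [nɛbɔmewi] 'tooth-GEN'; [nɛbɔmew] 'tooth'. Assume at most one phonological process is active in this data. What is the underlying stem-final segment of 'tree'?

The stem for 'tree' ends in [tʃ] in [nilolɔtʃi] but [k] in [nilolɔk].
But 'road' keeps [k] in both environments ([limɔvuki], [limɔvuk]), so there is no rule changing /k/ to [tʃ] before the GEN suffix.
Therefore /tʃ/ is basic and [k] is derived by depalatalization (palato-alveolar /tʃ/ and /dʒ/ become [k] and [g] when no front vowel follows).

/tʃ/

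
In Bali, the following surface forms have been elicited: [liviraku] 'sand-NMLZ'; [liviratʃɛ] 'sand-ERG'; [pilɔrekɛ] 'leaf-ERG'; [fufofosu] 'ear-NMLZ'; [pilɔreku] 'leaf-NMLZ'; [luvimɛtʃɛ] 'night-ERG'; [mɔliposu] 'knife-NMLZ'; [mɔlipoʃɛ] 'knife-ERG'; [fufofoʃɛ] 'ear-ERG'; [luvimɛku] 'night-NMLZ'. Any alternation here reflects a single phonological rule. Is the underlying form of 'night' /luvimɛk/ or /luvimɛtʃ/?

The root 'night' surfaces as [luvimɛku] and [luvimɛtʃɛ], with a stem-final [k] ~ [tʃ] alternation.
If /k/ were underlying and a rule turned it into [tʃ] before the ERG suffix, 'leaf' would also alternate; but it has [k] in both [pilɔreku] and [pilɔrekɛ].
Therefore /tʃ/ is basic and [k] is derived by depalatalization (palato-alveolar /tʃ/ and /ʃ/ become [k] and [s] when no front vowel follows).

/luvimɛtʃ/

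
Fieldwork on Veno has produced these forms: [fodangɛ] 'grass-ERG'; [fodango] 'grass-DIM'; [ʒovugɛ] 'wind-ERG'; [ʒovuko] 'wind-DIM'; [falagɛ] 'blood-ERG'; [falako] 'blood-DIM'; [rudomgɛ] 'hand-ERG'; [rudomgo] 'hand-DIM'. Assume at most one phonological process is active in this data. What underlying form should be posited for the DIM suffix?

/-ko/

The DIM morpheme has two allomorphs, [-go] and [-ko].
The ERG suffix, which begins with [g], is invariant after every stem; so [g] is not altered by any rule here.
So the underlying form is /-ko/, and voiceless stops become voiced after a nasal.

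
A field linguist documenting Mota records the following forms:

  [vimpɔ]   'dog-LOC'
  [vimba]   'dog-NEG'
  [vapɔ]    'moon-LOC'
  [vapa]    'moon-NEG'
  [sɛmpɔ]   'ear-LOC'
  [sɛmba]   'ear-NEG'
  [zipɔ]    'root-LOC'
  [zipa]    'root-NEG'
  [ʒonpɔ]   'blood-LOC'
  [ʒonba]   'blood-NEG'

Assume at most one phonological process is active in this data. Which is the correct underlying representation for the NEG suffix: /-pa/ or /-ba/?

The NEG suffix surfaces as [-ba] and [-pa], depending on the final segment of the stem.
The LOC suffix, which begins with [p], is invariant after every stem; so [p] is not altered by any rule here.
So the underlying form is /-ba/, and voiced stops become voiceless after a vowel.

/-ba/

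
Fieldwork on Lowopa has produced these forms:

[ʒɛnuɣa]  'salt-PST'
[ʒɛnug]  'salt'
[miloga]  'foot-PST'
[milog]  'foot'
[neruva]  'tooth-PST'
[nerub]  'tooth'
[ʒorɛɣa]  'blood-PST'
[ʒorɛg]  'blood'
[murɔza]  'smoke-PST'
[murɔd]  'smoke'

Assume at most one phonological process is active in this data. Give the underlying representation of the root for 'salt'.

The root 'salt' surfaces as [ʒɛnuɣa] and [ʒɛnug], with a stem-final [ɣ] ~ [g] alternation.
If /g/ were underlying and a rule turned it into [ɣ] before the PST suffix, 'foot' would also alternate; but it has [g] in both [miloga] and [milog].
So /ɣ/ is underlying, and a rule of word-final hardening — voiced fricatives become stops word-finally — gives [g].

/ʒɛnuɣ/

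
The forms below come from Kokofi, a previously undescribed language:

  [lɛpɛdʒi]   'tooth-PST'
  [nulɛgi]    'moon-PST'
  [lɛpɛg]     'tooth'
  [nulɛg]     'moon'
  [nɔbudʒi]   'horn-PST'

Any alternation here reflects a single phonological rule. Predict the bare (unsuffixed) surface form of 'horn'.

In [lɛpɛdʒi] and [lɛpɛg] the final segment of 'tooth' alternates: [dʒ] ~ [g].
The stem 'moon' ([nulɛgi], [nulɛg]) shows [g] unchanged in both environments, so [g] cannot be basic with [dʒ] derived before the PST suffix.
Therefore /dʒ/ is basic and [g] is derived by depalatalization (palato-alveolar /dʒ/ becomes [g] when no front vowel follows).
The one attested form of 'horn', [nɔbudʒi], shows underlying /nɔbudʒ/. Applying the same rule when no front vowel follows gives [nɔbug].

[nɔbug]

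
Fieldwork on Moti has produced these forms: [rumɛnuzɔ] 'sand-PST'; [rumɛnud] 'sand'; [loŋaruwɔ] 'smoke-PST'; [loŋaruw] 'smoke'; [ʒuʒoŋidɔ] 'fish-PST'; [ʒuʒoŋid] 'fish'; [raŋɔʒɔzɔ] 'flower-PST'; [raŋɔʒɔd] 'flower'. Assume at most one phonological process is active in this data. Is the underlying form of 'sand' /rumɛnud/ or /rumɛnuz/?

/rumɛnuz/

In [rumɛnuzɔ] and [rumɛnud] the final segment of 'sand' alternates: [z] ~ [d].
But 'fish' keeps [d] in both environments ([ʒuʒoŋidɔ], [ʒuʒoŋid]), so there is no rule changing /d/ to [z] before the PST suffix.
The alternation reflects word-final hardening: voiced fricatives become stops word-finally. /z/ is underlying.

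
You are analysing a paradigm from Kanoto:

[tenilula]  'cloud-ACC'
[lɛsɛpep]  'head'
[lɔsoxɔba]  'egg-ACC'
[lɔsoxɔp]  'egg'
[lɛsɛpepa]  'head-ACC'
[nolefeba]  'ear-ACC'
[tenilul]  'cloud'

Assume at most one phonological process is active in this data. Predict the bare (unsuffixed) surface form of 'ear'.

[nolefep]

The stem for 'egg' ends in [p] in [lɔsoxɔp] but [b] in [lɔsoxɔba].
If /p/ were underlying and a rule turned it into [b] before the ACC suffix, 'head' would also alternate; but it has [p] in both [lɛsɛpep] and [lɛsɛpepa].
The alternation reflects word-final obstruent devoicing: voiced obstruents become voiceless word-finally. /b/ is underlying.
From [nolefeba] the stem 'ear' is /nolefeb/; word-finally this yields [nolefep].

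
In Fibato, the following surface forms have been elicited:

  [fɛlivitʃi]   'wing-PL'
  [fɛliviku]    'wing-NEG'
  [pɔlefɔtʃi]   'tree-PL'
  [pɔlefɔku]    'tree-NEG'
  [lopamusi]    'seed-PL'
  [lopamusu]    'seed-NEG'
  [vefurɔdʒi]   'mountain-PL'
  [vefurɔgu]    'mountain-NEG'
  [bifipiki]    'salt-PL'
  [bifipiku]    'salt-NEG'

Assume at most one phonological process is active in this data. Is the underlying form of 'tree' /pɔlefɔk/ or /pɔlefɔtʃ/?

/pɔlefɔtʃ/

The root 'tree' surfaces as [pɔlefɔtʃi] and [pɔlefɔku], with a stem-final [tʃ] ~ [k] alternation.
If /k/ were underlying and a rule turned it into [tʃ] before the PL suffix, 'salt' would also alternate; but it has [k] in both [bifipiki] and [bifipiku].
The alternation reflects depalatalization: palato-alveolar /tʃ/ and /dʒ/ become [k] and [g] when no front vowel follows. /tʃ/ is underlying.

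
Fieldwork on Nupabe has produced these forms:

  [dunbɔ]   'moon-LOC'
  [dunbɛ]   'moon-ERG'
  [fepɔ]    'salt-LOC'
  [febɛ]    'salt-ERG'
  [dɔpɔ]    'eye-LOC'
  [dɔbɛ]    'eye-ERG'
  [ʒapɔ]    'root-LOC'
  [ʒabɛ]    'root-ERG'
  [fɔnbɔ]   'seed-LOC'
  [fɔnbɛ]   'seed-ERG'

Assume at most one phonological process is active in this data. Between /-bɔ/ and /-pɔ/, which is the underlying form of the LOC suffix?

/-pɔ/

The LOC suffix surfaces as [-bɔ] and [-pɔ], depending on the final segment of the stem.
By contrast the ERG suffix keeps its initial [b] throughout — that segment must be underlying.
The LOC suffix is therefore /-pɔ/ underlyingly, with post-nasal voicing: voiceless stops become voiced after a nasal.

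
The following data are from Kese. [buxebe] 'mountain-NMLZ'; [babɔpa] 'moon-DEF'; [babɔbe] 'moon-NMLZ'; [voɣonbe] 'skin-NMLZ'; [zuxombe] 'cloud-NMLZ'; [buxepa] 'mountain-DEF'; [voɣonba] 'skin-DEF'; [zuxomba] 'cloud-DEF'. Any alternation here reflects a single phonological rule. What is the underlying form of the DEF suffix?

The DEF suffix surfaces as [-ba] and [-pa], depending on the final segment of the stem.
The NMLZ suffix, which begins with [b], is invariant after every stem; so [b] is not altered by any rule here.
The DEF suffix is therefore /-pa/ underlyingly, with post-nasal voicing: voiceless stops become voiced after a nasal.

/-pa/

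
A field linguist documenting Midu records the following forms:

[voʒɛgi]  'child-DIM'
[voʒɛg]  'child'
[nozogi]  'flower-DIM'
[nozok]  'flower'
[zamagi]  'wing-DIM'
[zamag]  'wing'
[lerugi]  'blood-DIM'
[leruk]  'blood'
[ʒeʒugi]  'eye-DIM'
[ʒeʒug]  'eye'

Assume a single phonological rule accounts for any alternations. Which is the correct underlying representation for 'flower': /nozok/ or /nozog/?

/nozok/

The root 'flower' surfaces as [nozogi] and [nozok], with a stem-final [g] ~ [k] alternation.
But 'wing' keeps [g] in both environments ([zamagi], [zamag]), so there is no rule changing /g/ to [k] in isolation.
The alternation reflects intervocalic voicing: voiceless stops become voiced between vowels. /k/ is underlying.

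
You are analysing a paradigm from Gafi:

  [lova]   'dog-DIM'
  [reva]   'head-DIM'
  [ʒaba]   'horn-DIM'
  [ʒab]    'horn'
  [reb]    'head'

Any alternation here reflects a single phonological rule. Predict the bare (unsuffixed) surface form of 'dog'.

The root 'head' surfaces as [reb] and [reva], with a stem-final [b] ~ [v] alternation.
The stem 'horn' ([ʒab], [ʒaba]) shows [b] unchanged in both environments, so [b] cannot be basic with [v] derived before the DIM suffix.
So /v/ is underlying, and a rule of word-final hardening — voiced fricatives become stops word-finally — gives [b].
The one attested form of 'dog', [lova], shows underlying /lov/. Applying the same rule word-finally gives [lob].

[lob]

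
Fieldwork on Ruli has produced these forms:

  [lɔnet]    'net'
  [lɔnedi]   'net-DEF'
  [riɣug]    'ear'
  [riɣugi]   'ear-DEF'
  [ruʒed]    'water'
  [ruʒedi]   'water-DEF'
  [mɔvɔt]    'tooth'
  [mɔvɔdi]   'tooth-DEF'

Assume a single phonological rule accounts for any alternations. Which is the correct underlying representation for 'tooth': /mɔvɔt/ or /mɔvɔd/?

'tooth' shows [t] ~ [d] at the end of the stem ([mɔvɔt] vs [mɔvɔdi]).
Compare 'water', with invariant [d] in [ruʒed] and [ruʒedi]: an analysis with underlying /d/ and a rule producing [t] in isolation would wrongly predict alternation here too.
Therefore /t/ is basic and [d] is derived by intervocalic voicing (voiceless stops become voiced between vowels).

/mɔvɔt/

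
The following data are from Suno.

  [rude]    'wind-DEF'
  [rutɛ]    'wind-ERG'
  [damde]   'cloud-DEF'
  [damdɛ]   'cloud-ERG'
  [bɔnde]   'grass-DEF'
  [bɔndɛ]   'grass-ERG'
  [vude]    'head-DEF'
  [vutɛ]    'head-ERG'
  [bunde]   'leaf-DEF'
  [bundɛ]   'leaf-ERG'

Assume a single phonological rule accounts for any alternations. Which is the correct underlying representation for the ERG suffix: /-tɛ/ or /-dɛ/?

/-tɛ/

The ERG suffix surfaces as [-dɛ] and [-tɛ], depending on the final segment of the stem.
The DEF suffix, which begins with [d], is invariant after every stem; so [d] is not altered by any rule here.
So the underlying form is /-tɛ/, and voiceless stops become voiced after a nasal.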